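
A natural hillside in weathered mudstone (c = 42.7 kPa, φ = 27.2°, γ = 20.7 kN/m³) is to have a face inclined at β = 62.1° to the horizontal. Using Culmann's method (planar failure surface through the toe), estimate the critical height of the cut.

Culmann's analysis gives the critical failure plane at α_cr = (β + φ)/2 = (62.1 + 27.2)/2 = 44.6°, and the critical height
H_c = (4c/γ) · sinβ cosφ / [1 − cos(β − φ)]
    = (4·42.7/20.7) · sin62.1°·cos27.2° / [1 − cos(34.9°)]
    = 8.251 · 0.8838·0.8894 / [1 − 0.8202]
    = 8.251 · 0.7860 / 0.1798
    = 36.06 m

H_c = 36.06 m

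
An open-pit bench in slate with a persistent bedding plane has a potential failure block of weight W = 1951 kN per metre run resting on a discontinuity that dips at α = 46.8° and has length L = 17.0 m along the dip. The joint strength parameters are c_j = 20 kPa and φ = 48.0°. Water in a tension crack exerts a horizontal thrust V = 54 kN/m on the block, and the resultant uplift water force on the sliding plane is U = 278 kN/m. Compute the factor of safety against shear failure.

Resolving the block weight along and normal to the plane and applying the Mohr–Coulomb strength on the joint:
N' = W cosα − U − V sinα = 1951·cos46.8° − 278 − 54·sin46.8° = 1018.2 kN/m
Driving force T = W sinα + V cosα = 1951·sin46.8° + 54·cos46.8° = 1459.2 kN/m
Resisting force R = c_j·L + N'·tanφ = 20·17.0 + 1018.2·tan48.0° = 340.0 + 1130.8 = 1470.8 kN/m
FS = R / T = 1470.8 / 1459.2 = 1.008

FS = 1.01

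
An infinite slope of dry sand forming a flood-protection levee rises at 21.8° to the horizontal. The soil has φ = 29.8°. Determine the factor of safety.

FS = 1.43

For a dry cohesionless infinite slope the factor of safety is FS = tanφ / tanβ.
FS = tan29.8° / tan21.8° = 0.5727 / 0.4000 = 1.432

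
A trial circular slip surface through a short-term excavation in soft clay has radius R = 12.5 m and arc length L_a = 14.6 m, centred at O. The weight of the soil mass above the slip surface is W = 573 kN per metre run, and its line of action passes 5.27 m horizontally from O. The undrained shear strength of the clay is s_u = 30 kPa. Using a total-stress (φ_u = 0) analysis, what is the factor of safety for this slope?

FS = 1.81

Taking moments about the centre O, the resisting moment is provided by the undrained shear strength acting along the arc:
M_R = s_u·L_a·R = 30·14.60·12.5 = 5475.0 kN·m/m
M_D = W·d = 573·5.27 = 3019.7 kN·m/m
FS = M_R / M_D = 5475.0 / 3019.7 = 1.813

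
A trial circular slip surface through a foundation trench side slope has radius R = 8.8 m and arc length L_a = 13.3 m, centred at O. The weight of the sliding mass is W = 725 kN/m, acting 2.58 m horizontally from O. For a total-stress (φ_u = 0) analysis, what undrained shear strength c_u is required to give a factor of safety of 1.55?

c_u = 24.8 kPa

FS = c_u·L_a·R / (W·d), so c_u = FS·W·d / (L_a·R).
c_u = 1.55·725·2.58 / (13.30·8.8) = 2899.3 / 117.04 = 24.77 kPa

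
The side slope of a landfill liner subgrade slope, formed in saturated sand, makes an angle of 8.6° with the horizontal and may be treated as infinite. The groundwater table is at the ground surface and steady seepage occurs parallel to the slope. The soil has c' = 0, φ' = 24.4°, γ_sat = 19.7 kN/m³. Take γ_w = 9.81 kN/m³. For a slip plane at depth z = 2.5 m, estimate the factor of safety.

FS = 1.51

With seepage parallel to the slope and the water table at the surface, the effective normal stress on the slip plane uses the buoyant unit weight γ' = γ_sat − γ_w while the driving shear stress uses γ_sat:
FS = [c' + γ' z cos²β tanφ'] / [γ_sat z sinβ cosβ]
(For c' = 0 this reduces to FS = (γ'/γ_sat)·tanφ'/tanβ.)
γ' = 19.7 − 9.81 = 9.89 kN/m³
Numerator = 0.0 + 9.89·2.5·cos²8.6°·tan24.4° = 0.0 + 9.89·2.5·0.9776·0.4536 = 10.965 kPa
Denominator = 19.7·2.5·sin8.6°·cos8.6° = 19.7·2.5·0.1495·0.9888 = 7.282 kPa
FS = 10.965 / 7.282 = 1.506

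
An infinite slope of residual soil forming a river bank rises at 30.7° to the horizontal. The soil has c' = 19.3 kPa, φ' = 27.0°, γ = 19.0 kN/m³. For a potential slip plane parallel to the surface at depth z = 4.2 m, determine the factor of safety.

FS = 1.41

For an infinite slope with a slip plane parallel to the surface (no pore pressure): FS = [c' + γz cos²β tanφ'] / [γz sinβ cosβ].
γz = 19.0·4.2 = 79.80 kN/m²
Numerator = 19.3 + 79.80·cos²30.7°·tan27.0° = 19.3 + 79.80·0.7393·0.5095 = 49.362 kPa
Denominator = 79.80·sin30.7°·cos30.7° = 79.80·0.5105·0.8599 = 35.032 kPa
FS = 49.362 / 35.032 = 1.409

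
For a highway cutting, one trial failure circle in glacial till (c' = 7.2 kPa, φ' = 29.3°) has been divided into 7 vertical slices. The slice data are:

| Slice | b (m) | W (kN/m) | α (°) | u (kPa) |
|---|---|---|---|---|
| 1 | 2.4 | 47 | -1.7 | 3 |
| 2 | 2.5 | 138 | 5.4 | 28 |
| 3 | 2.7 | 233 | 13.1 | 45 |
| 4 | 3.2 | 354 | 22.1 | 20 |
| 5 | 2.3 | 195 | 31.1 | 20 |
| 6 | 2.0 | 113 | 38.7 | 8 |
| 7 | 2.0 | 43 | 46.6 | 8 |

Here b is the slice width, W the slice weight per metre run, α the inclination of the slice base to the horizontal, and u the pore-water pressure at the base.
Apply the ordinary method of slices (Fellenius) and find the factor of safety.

Ordinary method of slices: FS = Σ[c'·Δl_i + (W_i cosα_i − u_i·Δl_i)·tanφ'] / Σ W_i sinα_i, with Δl_i = b_i / cosα_i.
Slice 1: Δl = 2.4/cos(-1.7°) = 2.401 m; N'_1 = 47·cos(-1.7°) − 3·2.401 = 39.8; c'Δl = 17.29; W sinα = -1.4
Slice 2: Δl = 2.5/cos5.4° = 2.511 m; N'_2 = 138·cos5.4° − 28·2.511 = 67.1; c'Δl = 18.08; W sinα = 13.0
Slice 3: Δl = 2.7/cos13.1° = 2.772 m; N'_3 = 233·cos13.1° − 45·2.772 = 102.2; c'Δl = 19.96; W sinα = 52.8
Slice 4: Δl = 3.2/cos22.1° = 3.454 m; N'_4 = 354·cos22.1° − 20·3.454 = 258.9; c'Δl = 24.87; W sinα = 133.2
Slice 5: Δl = 2.3/cos31.1° = 2.686 m; N'_5 = 195·cos31.1° − 20·2.686 = 113.3; c'Δl = 19.34; W sinα = 100.7
Slice 6: Δl = 2.0/cos38.7° = 2.563 m; N'_6 = 113·cos38.7° − 8·2.563 = 67.7; c'Δl = 18.45; W sinα = 70.7
Slice 7: Δl = 2.0/cos46.6° = 2.911 m; N'_7 = 43·cos46.6° − 8·2.911 = 6.3; c'Δl = 20.96; W sinα = 31.2
Σc'Δl = 138.9 kN/m; ΣN' = 655.2 kN/m; ΣW sinα = 400.2 kN/m
Resisting = 138.9 + 655.2·tan29.3° = 138.9 + 367.7 = 506.6 kN/m
FS = 506.6 / 400.2 = 1.266

FS = 1.27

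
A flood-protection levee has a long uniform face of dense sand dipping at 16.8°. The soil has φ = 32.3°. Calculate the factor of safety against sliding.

FS = 2.09

For a dry cohesionless infinite slope the factor of safety is FS = tanφ / tanβ.
FS = tan32.3° / tan16.8° = 0.6322 / 0.3019 = 2.094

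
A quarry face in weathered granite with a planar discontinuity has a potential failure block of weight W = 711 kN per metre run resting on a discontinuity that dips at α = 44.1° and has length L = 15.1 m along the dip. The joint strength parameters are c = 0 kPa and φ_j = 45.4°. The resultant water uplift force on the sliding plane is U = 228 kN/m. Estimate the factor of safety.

Resolving the block weight along and normal to the plane and applying the Mohr–Coulomb strength on the joint:
N' = W cosα − U = 711·cos44.1° − 228 = 282.6 kN/m
Driving force T = W sinα = 711·sin44.1° = 494.8 kN/m
Resisting force R = c·L + N'·tanφ_j = 0·15.1 + 282.6·tan45.4° = 0.0 + 286.6 = 286.6 kN/m
FS = R / T = 286.6 / 494.8 = 0.579

FS = 0.58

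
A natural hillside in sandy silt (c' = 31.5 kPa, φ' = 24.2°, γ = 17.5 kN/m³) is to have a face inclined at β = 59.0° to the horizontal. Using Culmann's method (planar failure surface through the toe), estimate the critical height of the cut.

H_c = 31.47 m

Culmann's analysis gives the critical failure plane at α_cr = (β + φ')/2 = (59.0 + 24.2)/2 = 41.6°, and the critical height
H_c = (4c'/γ) · sinβ cosφ' / [1 − cos(β − φ')]
    = (4·31.5/17.5) · sin59.0°·cos24.2° / [1 − cos(34.8°)]
    = 7.200 · 0.8572·0.9121 / [1 − 0.8211]
    = 7.200 · 0.7818 / 0.1789
    = 31.47 m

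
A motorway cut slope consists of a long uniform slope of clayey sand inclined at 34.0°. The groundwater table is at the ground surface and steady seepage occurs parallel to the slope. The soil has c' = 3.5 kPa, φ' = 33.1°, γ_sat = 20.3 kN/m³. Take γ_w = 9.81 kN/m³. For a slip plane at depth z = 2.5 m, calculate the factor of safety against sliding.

FS = 0.65

With seepage parallel to the slope and the water table at the surface, the effective normal stress on the slip plane uses the buoyant unit weight γ' = γ_sat − γ_w while the driving shear stress uses γ_sat:
FS = [c' + γ' z cos²β tanφ'] / [γ_sat z sinβ cosβ]
γ' = 20.3 − 9.81 = 10.49 kN/m³
Numerator = 3.5 + 10.49·2.5·cos²34.0°·tan33.1° = 3.5 + 10.49·2.5·0.6873·0.6519 = 15.250 kPa
Denominator = 20.3·2.5·sin34.0°·cos34.0° = 20.3·2.5·0.5592·0.8290 = 23.527 kPa
FS = 15.250 / 23.527 = 0.648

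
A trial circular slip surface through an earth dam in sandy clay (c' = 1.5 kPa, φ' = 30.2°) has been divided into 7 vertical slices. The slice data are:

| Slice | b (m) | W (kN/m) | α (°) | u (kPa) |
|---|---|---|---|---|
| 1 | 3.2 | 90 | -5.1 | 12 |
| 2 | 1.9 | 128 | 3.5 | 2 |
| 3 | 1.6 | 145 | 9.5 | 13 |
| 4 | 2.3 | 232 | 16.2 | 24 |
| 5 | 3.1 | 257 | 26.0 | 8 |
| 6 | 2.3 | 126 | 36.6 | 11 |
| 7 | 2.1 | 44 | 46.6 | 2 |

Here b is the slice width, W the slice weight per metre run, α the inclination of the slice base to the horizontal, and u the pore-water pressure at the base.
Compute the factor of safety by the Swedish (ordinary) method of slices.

FS = 1.52

Ordinary method of slices: FS = Σ[c'·Δl_i + (W_i cosα_i − u_i·Δl_i)·tanφ'] / Σ W_i sinα_i, with Δl_i = b_i / cosα_i.
Slice 1: Δl = 3.2/cos(-5.1°) = 3.213 m; N'_1 = 90·cos(-5.1°) − 12·3.213 = 51.1; c'Δl = 4.82; W sinα = -8.0
Slice 2: Δl = 1.9/cos3.5° = 1.904 m; N'_2 = 128·cos3.5° − 2·1.904 = 124.0; c'Δl = 2.86; W sinα = 7.8
Slice 3: Δl = 1.6/cos9.5° = 1.622 m; N'_3 = 145·cos9.5° − 13·1.622 = 121.9; c'Δl = 2.43; W sinα = 23.9
Slice 4: Δl = 2.3/cos16.2° = 2.395 m; N'_4 = 232·cos16.2° − 24·2.395 = 165.3; c'Δl = 3.59; W sinα = 64.7
Slice 5: Δl = 3.1/cos26.0° = 3.449 m; N'_5 = 257·cos26.0° − 8·3.449 = 203.4; c'Δl = 5.17; W sinα = 112.7
Slice 6: Δl = 2.3/cos36.6° = 2.865 m; N'_6 = 126·cos36.6° − 11·2.865 = 69.6; c'Δl = 4.30; W sinα = 75.1
Slice 7: Δl = 2.1/cos46.6° = 3.056 m; N'_7 = 44·cos46.6° − 2·3.056 = 24.1; c'Δl = 4.58; W sinα = 32.0
Σc'Δl = 27.8 kN/m; ΣN' = 759.4 kN/m; ΣW sinα = 308.2 kN/m
Resisting = 27.8 + 759.4·tan30.2° = 27.8 + 442.0 = 469.8 kN/m
FS = 469.8 / 308.2 = 1.524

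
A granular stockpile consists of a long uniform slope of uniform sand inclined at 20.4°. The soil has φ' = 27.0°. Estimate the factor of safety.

FS = 1.37

For a dry cohesionless infinite slope the factor of safety is FS = tanφ' / tanβ.
FS = tan27.0° / tan20.4° = 0.5095 / 0.3719 = 1.370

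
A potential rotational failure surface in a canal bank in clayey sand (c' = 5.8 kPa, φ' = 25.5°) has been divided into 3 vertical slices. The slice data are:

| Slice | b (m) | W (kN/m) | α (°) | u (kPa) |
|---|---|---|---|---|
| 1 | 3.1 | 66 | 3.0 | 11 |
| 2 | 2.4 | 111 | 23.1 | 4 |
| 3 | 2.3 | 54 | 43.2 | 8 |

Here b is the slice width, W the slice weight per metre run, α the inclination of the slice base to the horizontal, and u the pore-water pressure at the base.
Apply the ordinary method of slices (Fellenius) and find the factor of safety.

Ordinary method of slices: FS = Σ[c'·Δl_i + (W_i cosα_i − u_i·Δl_i)·tanφ'] / Σ W_i sinα_i, with Δl_i = b_i / cosα_i.
Slice 1: Δl = 3.1/cos3.0° = 3.104 m; N'_1 = 66·cos3.0° − 11·3.104 = 31.8; c'Δl = 18.00; W sinα = 3.5
Slice 2: Δl = 2.4/cos23.1° = 2.609 m; N'_2 = 111·cos23.1° − 4·2.609 = 91.7; c'Δl = 15.13; W sinα = 43.5
Slice 3: Δl = 2.3/cos43.2° = 3.155 m; N'_3 = 54·cos43.2° − 8·3.155 = 14.1; c'Δl = 18.30; W sinα = 37.0
Σc'Δl = 51.4 kN/m; ΣN' = 137.5 kN/m; ΣW sinα = 84.0 kN/m
Resisting = 51.4 + 137.5·tan25.5° = 51.4 + 65.6 = 117.0 kN/m
FS = 117.0 / 84.0 = 1.394

FS = 1.39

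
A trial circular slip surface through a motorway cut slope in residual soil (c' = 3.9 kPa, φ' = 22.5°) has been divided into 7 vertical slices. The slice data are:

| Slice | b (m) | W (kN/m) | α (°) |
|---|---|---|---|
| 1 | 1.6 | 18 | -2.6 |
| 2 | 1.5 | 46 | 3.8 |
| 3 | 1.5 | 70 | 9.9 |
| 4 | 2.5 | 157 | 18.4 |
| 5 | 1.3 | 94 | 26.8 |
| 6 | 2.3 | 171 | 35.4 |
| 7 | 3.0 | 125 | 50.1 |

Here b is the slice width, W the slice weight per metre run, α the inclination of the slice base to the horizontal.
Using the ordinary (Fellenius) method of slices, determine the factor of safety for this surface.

Ordinary method of slices: FS = Σ[c'·Δl_i + (W_i cosα_i)·tanφ'] / Σ W_i sinα_i, with Δl_i = b_i / cosα_i.
Slice 1: Δl = 1.6/cos(-2.6°) = 1.602 m; N'_1 = 18·cos(-2.6°) = 18.0; c'Δl = 6.25; W sinα = -0.8
Slice 2: Δl = 1.5/cos3.8° = 1.503 m; N'_2 = 46·cos3.8° = 45.9; c'Δl = 5.86; W sinα = 3.0
Slice 3: Δl = 1.5/cos9.9° = 1.523 m; N'_3 = 70·cos9.9° = 69.0; c'Δl = 5.94; W sinα = 12.0
Slice 4: Δl = 2.5/cos18.4° = 2.635 m; N'_4 = 157·cos18.4° = 149.0; c'Δl = 10.28; W sinα = 49.6
Slice 5: Δl = 1.3/cos26.8° = 1.456 m; N'_5 = 94·cos26.8° = 83.9; c'Δl = 5.68; W sinα = 42.4
Slice 6: Δl = 2.3/cos35.4° = 2.822 m; N'_6 = 171·cos35.4° = 139.4; c'Δl = 11.00; W sinα = 99.1
Slice 7: Δl = 3.0/cos50.1° = 4.677 m; N'_7 = 125·cos50.1° = 80.2; c'Δl = 18.24; W sinα = 95.9
Σc'Δl = 63.2 kN/m; ΣN' = 585.3 kN/m; ΣW sinα = 301.2 kN/m
Resisting = 63.2 + 585.3·tan22.5° = 63.2 + 242.4 = 305.7 kN/m
FS = 305.7 / 301.2 = 1.015

FS = 1.02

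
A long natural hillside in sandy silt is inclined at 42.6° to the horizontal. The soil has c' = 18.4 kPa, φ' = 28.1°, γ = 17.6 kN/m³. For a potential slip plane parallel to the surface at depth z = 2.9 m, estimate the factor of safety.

FS = 1.30

For an infinite slope with a slip plane parallel to the surface (no pore pressure): FS = [c' + γz cos²β tanφ'] / [γz sinβ cosβ].
γz = 17.6·2.9 = 51.04 kN/m²
Numerator = 18.4 + 51.04·cos²42.6°·tan28.1° = 18.4 + 51.04·0.5418·0.5340 = 33.167 kPa
Denominator = 51.04·sin42.6°·cos42.6° = 51.04·0.6769·0.7361 = 25.430 kPa
FS = 33.167 / 25.430 = 1.304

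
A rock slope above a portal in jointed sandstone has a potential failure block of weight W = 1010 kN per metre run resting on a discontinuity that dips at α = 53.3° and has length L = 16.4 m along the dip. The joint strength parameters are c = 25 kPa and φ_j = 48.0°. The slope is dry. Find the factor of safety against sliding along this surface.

Resolving the block weight along and normal to the plane and applying the Mohr–Coulomb strength on the joint:
N' = W cosα = 1010·cos53.3° = 603.6 kN/m
Driving force T = W sinα = 1010·sin53.3° = 809.8 kN/m
Resisting force R = c·L + N'·tanφ_j = 25·16.4 + 603.6·tan48.0° = 410.0 + 670.4 = 1080.4 kN/m
FS = R / T = 1080.4 / 809.8 = 1.334

FS = 1.33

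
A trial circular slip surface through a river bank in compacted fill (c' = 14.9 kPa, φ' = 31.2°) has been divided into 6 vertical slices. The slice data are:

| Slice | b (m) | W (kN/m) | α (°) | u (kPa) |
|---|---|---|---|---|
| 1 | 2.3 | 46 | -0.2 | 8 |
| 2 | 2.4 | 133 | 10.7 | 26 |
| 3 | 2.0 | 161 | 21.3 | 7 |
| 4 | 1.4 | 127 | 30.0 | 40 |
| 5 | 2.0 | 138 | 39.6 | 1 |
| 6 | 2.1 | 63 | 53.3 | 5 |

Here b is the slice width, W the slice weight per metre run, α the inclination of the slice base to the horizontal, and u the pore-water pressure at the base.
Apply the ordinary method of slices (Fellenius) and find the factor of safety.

FS = 1.61

Ordinary method of slices: FS = Σ[c'·Δl_i + (W_i cosα_i − u_i·Δl_i)·tanφ'] / Σ W_i sinα_i, with Δl_i = b_i / cosα_i.
Slice 1: Δl = 2.3/cos(-0.2°) = 2.300 m; N'_1 = 46·cos(-0.2°) − 8·2.300 = 27.6; c'Δl = 34.27; W sinα = -0.2
Slice 2: Δl = 2.4/cos10.7° = 2.442 m; N'_2 = 133·cos10.7° − 26·2.442 = 67.2; c'Δl = 36.39; W sinα = 24.7
Slice 3: Δl = 2.0/cos21.3° = 2.147 m; N'_3 = 161·cos21.3° − 7·2.147 = 135.0; c'Δl = 31.98; W sinα = 58.5
Slice 4: Δl = 1.4/cos30.0° = 1.617 m; N'_4 = 127·cos30.0° − 40·1.617 = 45.3; c'Δl = 24.09; W sinα = 63.5
Slice 5: Δl = 2.0/cos39.6° = 2.596 m; N'_5 = 138·cos39.6° − 1·2.596 = 103.7; c'Δl = 38.68; W sinα = 88.0
Slice 6: Δl = 2.1/cos53.3° = 3.514 m; N'_6 = 63·cos53.3° − 5·3.514 = 20.1; c'Δl = 52.36; W sinα = 50.5
Σc'Δl = 217.8 kN/m; ΣN' = 398.9 kN/m; ΣW sinα = 285.0 kN/m
Resisting = 217.8 + 398.9·tan31.2° = 217.8 + 241.6 = 459.3 kN/m
FS = 459.3 / 285.0 = 1.612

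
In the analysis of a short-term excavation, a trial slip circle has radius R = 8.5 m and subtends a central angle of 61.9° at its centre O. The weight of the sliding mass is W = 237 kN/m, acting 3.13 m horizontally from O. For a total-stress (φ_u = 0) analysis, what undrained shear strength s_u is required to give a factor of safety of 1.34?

FS = s_u·L_a·R / (W·d), so s_u = FS·W·d / (L_a·R).
Arc length L_a = R·θ = 8.5·(61.9°·π/180) = 8.5·1.0804 = 9.18 m
s_u = 1.34·237·3.13 / (9.18·8.5) = 994.0 / 78.06 = 12.73 kPa

s_u = 12.7 kPa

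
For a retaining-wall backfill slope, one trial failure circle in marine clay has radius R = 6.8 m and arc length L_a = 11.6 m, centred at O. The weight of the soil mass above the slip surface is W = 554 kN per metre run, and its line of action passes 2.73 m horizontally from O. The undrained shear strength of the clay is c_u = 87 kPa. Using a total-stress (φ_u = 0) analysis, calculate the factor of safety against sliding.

Taking moments about the centre O, the resisting moment is provided by the undrained shear strength acting along the arc:
M_R = c_u·L_a·R = 87·11.60·6.8 = 6862.6 kN·m/m
M_D = W·d = 554·2.73 = 1512.4 kN·m/m
FS = M_R / M_D = 6862.6 / 1512.4 = 4.537

FS = 4.54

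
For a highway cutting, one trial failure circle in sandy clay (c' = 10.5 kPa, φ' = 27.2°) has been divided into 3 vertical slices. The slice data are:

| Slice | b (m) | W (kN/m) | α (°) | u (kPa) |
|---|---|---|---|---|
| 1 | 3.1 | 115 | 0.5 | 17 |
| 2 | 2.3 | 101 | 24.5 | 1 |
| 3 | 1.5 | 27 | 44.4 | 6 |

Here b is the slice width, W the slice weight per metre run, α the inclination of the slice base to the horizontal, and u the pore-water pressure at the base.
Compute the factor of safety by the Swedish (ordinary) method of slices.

FS = 2.63

Ordinary method of slices: FS = Σ[c'·Δl_i + (W_i cosα_i − u_i·Δl_i)·tanφ'] / Σ W_i sinα_i, with Δl_i = b_i / cosα_i.
Slice 1: Δl = 3.1/cos0.5° = 3.100 m; N'_1 = 115·cos0.5° − 17·3.100 = 62.3; c'Δl = 32.55; W sinα = 1.0
Slice 2: Δl = 2.3/cos24.5° = 2.528 m; N'_2 = 101·cos24.5° − 1·2.528 = 89.4; c'Δl = 26.54; W sinα = 41.9
Slice 3: Δl = 1.5/cos44.4° = 2.099 m; N'_3 = 27·cos44.4° − 6·2.099 = 6.7; c'Δl = 22.04; W sinα = 18.9
Σc'Δl = 81.1 kN/m; ΣN' = 158.4 kN/m; ΣW sinα = 61.8 kN/m
Resisting = 81.1 + 158.4·tan27.2° = 81.1 + 81.4 = 162.5 kN/m
FS = 162.5 / 61.8 = 2.631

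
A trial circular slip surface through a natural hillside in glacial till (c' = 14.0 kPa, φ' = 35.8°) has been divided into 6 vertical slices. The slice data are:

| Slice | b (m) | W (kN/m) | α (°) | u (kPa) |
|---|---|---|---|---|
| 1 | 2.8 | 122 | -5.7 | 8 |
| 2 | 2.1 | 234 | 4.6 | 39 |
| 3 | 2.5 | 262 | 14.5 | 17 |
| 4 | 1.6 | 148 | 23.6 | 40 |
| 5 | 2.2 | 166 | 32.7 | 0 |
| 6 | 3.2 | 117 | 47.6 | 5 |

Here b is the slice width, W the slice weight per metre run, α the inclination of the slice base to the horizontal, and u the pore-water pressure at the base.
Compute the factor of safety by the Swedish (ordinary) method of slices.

FS = 2.45

Ordinary method of slices: FS = Σ[c'·Δl_i + (W_i cosα_i − u_i·Δl_i)·tanφ'] / Σ W_i sinα_i, with Δl_i = b_i / cosα_i.
Slice 1: Δl = 2.8/cos(-5.7°) = 2.814 m; N'_1 = 122·cos(-5.7°) − 8·2.814 = 98.9; c'Δl = 39.39; W sinα = -12.1
Slice 2: Δl = 2.1/cos4.6° = 2.107 m; N'_2 = 234·cos4.6° − 39·2.107 = 151.1; c'Δl = 29.50; W sinα = 18.8
Slice 3: Δl = 2.5/cos14.5° = 2.582 m; N'_3 = 262·cos14.5° − 17·2.582 = 209.8; c'Δl = 36.15; W sinα = 65.6
Slice 4: Δl = 1.6/cos23.6° = 1.746 m; N'_4 = 148·cos23.6° − 40·1.746 = 65.8; c'Δl = 24.44; W sinα = 59.3
Slice 5: Δl = 2.2/cos32.7° = 2.614 m; N'_5 = 166·cos32.7° − 0·2.614 = 139.7; c'Δl = 36.60; W sinα = 89.7
Slice 6: Δl = 3.2/cos47.6° = 4.746 m; N'_6 = 117·cos47.6° − 5·4.746 = 55.2; c'Δl = 66.44; W sinα = 86.4
Σc'Δl = 232.5 kN/m; ΣN' = 720.4 kN/m; ΣW sinα = 307.6 kN/m
Resisting = 232.5 + 720.4·tan35.8° = 232.5 + 519.5 = 752.1 kN/m
FS = 752.1 / 307.6 = 2.445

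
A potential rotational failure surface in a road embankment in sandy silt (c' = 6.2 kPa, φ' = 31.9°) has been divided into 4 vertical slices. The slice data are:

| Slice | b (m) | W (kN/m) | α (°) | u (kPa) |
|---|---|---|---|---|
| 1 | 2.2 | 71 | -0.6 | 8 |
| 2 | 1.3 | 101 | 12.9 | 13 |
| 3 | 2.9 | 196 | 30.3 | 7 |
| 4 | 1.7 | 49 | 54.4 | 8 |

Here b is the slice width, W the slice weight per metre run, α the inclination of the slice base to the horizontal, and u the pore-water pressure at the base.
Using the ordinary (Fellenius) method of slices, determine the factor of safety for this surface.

Ordinary method of slices: FS = Σ[c'·Δl_i + (W_i cosα_i − u_i·Δl_i)·tanφ'] / Σ W_i sinα_i, with Δl_i = b_i / cosα_i.
Slice 1: Δl = 2.2/cos(-0.6°) = 2.200 m; N'_1 = 71·cos(-0.6°) − 8·2.200 = 53.4; c'Δl = 13.64; W sinα = -0.7
Slice 2: Δl = 1.3/cos12.9° = 1.334 m; N'_2 = 101·cos12.9° − 13·1.334 = 81.1; c'Δl = 8.27; W sinα = 22.5
Slice 3: Δl = 2.9/cos30.3° = 3.359 m; N'_3 = 196·cos30.3° − 7·3.359 = 145.7; c'Δl = 20.82; W sinα = 98.9
Slice 4: Δl = 1.7/cos54.4° = 2.920 m; N'_4 = 49·cos54.4° − 8·2.920 = 5.2; c'Δl = 18.11; W sinα = 39.8
Σc'Δl = 60.8 kN/m; ΣN' = 285.4 kN/m; ΣW sinα = 160.5 kN/m
Resisting = 60.8 + 285.4·tan31.9° = 60.8 + 177.6 = 238.5 kN/m
FS = 238.5 / 160.5 = 1.486

FS = 1.49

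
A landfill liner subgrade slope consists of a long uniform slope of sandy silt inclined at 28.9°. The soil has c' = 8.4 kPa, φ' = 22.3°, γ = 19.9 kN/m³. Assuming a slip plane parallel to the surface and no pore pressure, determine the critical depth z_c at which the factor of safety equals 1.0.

Setting FS = 1.00 in FS = [c' + γz cos²β tanφ'] / [γz sinβ cosβ] and solving for z:
z = c' / [γ cosβ (FS·sinβ − cosβ·tanφ')]
  = 8.4 / [19.9·cos28.9°·(1.00·sin28.9° − cos28.9°·tan22.3°)]
  = 8.4 / [19.9·0.8755·(1.00·0.4833 − 0.8755·0.4101)]
  = 8.4 / 2.1643 = 3.881 m

z_c = 3.88 m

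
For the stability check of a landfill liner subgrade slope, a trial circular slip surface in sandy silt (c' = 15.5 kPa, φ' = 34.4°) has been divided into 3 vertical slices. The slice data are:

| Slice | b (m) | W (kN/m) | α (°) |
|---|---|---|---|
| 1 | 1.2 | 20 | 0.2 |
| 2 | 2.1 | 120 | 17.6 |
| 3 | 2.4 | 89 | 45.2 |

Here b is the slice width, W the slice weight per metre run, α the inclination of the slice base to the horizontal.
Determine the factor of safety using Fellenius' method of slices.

FS = 2.42

Ordinary method of slices: FS = Σ[c'·Δl_i + (W_i cosα_i)·tanφ'] / Σ W_i sinα_i, with Δl_i = b_i / cosα_i.
Slice 1: Δl = 1.2/cos0.2° = 1.200 m; N'_1 = 20·cos0.2° = 20.0; c'Δl = 18.60; W sinα = 0.1
Slice 2: Δl = 2.1/cos17.6° = 2.203 m; N'_2 = 120·cos17.6° = 114.4; c'Δl = 34.15; W sinα = 36.3
Slice 3: Δl = 2.4/cos45.2° = 3.406 m; N'_3 = 89·cos45.2° = 62.7; c'Δl = 52.79; W sinα = 63.2
Σc'Δl = 105.5 kN/m; ΣN' = 197.1 kN/m; ΣW sinα = 99.5 kN/m
Resisting = 105.5 + 197.1·tan34.4° = 105.5 + 135.0 = 240.5 kN/m
FS = 240.5 / 99.5 = 2.417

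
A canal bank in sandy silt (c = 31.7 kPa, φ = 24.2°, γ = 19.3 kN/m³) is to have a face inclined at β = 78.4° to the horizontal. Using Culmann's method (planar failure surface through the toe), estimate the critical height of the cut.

H_c = 14.14 m

Culmann's analysis gives the critical failure plane at α_cr = (β + φ)/2 = (78.4 + 24.2)/2 = 51.3°, and the critical height
H_c = (4c/γ) · sinβ cosφ / [1 − cos(β − φ)]
    = (4·31.7/19.3) · sin78.4°·cos24.2° / [1 − cos(54.2°)]
    = 6.570 · 0.9796·0.9121 / [1 − 0.5850]
    = 6.570 · 0.8935 / 0.4150
    = 14.14 m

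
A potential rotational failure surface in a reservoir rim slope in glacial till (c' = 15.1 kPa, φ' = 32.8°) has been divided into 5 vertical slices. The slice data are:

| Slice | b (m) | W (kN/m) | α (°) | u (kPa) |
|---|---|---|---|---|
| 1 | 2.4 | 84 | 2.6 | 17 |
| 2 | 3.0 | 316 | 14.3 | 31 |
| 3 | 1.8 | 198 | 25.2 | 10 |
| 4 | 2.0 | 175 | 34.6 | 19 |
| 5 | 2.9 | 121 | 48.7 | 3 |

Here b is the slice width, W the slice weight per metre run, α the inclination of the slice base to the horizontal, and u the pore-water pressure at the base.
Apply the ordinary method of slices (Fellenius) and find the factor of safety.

FS = 1.65

Ordinary method of slices: FS = Σ[c'·Δl_i + (W_i cosα_i − u_i·Δl_i)·tanφ'] / Σ W_i sinα_i, with Δl_i = b_i / cosα_i.
Slice 1: Δl = 2.4/cos2.6° = 2.402 m; N'_1 = 84·cos2.6° − 17·2.402 = 43.1; c'Δl = 36.28; W sinα = 3.8
Slice 2: Δl = 3.0/cos14.3° = 3.096 m; N'_2 = 316·cos14.3° − 31·3.096 = 210.2; c'Δl = 46.75; W sinα = 78.1
Slice 3: Δl = 1.8/cos25.2° = 1.989 m; N'_3 = 198·cos25.2° − 10·1.989 = 159.3; c'Δl = 30.04; W sinα = 84.3
Slice 4: Δl = 2.0/cos34.6° = 2.430 m; N'_4 = 175·cos34.6° − 19·2.430 = 97.9; c'Δl = 36.69; W sinα = 99.4
Slice 5: Δl = 2.9/cos48.7° = 4.394 m; N'_5 = 121·cos48.7° − 3·4.394 = 66.7; c'Δl = 66.35; W sinα = 90.9
Σc'Δl = 216.1 kN/m; ΣN' = 577.1 kN/m; ΣW sinα = 356.4 kN/m
Resisting = 216.1 + 577.1·tan32.8° = 216.1 + 371.9 = 588.0 kN/m
FS = 588.0 / 356.4 = 1.650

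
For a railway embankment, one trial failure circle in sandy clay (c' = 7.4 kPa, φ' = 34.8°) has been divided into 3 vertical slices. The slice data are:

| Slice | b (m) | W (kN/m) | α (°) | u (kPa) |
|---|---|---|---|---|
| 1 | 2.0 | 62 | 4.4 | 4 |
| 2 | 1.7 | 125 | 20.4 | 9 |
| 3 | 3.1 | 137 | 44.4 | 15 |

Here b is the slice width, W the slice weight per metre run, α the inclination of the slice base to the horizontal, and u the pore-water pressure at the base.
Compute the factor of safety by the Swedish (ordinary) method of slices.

FS = 1.32

Ordinary method of slices: FS = Σ[c'·Δl_i + (W_i cosα_i − u_i·Δl_i)·tanφ'] / Σ W_i sinα_i, with Δl_i = b_i / cosα_i.
Slice 1: Δl = 2.0/cos4.4° = 2.006 m; N'_1 = 62·cos4.4° − 4·2.006 = 53.8; c'Δl = 14.84; W sinα = 4.8
Slice 2: Δl = 1.7/cos20.4° = 1.814 m; N'_2 = 125·cos20.4° − 9·1.814 = 100.8; c'Δl = 13.42; W sinα = 43.6
Slice 3: Δl = 3.1/cos44.4° = 4.339 m; N'_3 = 137·cos44.4° − 15·4.339 = 32.8; c'Δl = 32.11; W sinα = 95.9
Σc'Δl = 60.4 kN/m; ΣN' = 187.4 kN/m; ΣW sinα = 144.2 kN/m
Resisting = 60.4 + 187.4·tan34.8° = 60.4 + 130.3 = 190.6 kN/m
FS = 190.6 / 144.2 = 1.322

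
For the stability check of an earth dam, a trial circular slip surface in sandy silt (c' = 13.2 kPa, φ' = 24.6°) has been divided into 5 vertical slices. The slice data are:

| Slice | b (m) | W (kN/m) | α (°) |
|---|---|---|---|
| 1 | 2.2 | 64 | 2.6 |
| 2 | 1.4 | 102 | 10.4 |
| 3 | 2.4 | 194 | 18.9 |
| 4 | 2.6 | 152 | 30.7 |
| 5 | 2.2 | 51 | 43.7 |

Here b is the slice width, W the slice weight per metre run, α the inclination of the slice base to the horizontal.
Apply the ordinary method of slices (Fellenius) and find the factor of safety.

FS = 2.02

Ordinary method of slices: FS = Σ[c'·Δl_i + (W_i cosα_i)·tanφ'] / Σ W_i sinα_i, with Δl_i = b_i / cosα_i.
Slice 1: Δl = 2.2/cos2.6° = 2.202 m; N'_1 = 64·cos2.6° = 63.9; c'Δl = 29.07; W sinα = 2.9
Slice 2: Δl = 1.4/cos10.4° = 1.423 m; N'_2 = 102·cos10.4° = 100.3; c'Δl = 18.79; W sinα = 18.4
Slice 3: Δl = 2.4/cos18.9° = 2.537 m; N'_3 = 194·cos18.9° = 183.5; c'Δl = 33.49; W sinα = 62.8
Slice 4: Δl = 2.6/cos30.7° = 3.024 m; N'_4 = 152·cos30.7° = 130.7; c'Δl = 39.91; W sinα = 77.6
Slice 5: Δl = 2.2/cos43.7° = 3.043 m; N'_5 = 51·cos43.7° = 36.9; c'Δl = 40.17; W sinα = 35.2
Σc'Δl = 161.4 kN/m; ΣN' = 515.4 kN/m; ΣW sinα = 197.0 kN/m
Resisting = 161.4 + 515.4·tan24.6° = 161.4 + 236.0 = 397.4 kN/m
FS = 397.4 / 197.0 = 2.017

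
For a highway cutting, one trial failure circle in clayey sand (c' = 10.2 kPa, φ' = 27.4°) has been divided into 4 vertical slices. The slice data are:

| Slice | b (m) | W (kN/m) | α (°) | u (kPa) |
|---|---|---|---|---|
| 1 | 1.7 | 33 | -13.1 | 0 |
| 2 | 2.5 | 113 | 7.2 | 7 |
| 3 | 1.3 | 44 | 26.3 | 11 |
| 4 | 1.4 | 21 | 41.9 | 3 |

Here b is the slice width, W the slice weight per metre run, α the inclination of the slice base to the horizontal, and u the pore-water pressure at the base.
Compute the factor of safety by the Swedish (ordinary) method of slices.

FS = 3.99

Ordinary method of slices: FS = Σ[c'·Δl_i + (W_i cosα_i − u_i·Δl_i)·tanφ'] / Σ W_i sinα_i, with Δl_i = b_i / cosα_i.
Slice 1: Δl = 1.7/cos(-13.1°) = 1.745 m; N'_1 = 33·cos(-13.1°) − 0·1.745 = 32.1; c'Δl = 17.80; W sinα = -7.5
Slice 2: Δl = 2.5/cos7.2° = 2.520 m; N'_2 = 113·cos7.2° − 7·2.520 = 94.5; c'Δl = 25.70; W sinα = 14.2
Slice 3: Δl = 1.3/cos26.3° = 1.450 m; N'_3 = 44·cos26.3° − 11·1.450 = 23.5; c'Δl = 14.79; W sinα = 19.5
Slice 4: Δl = 1.4/cos41.9° = 1.881 m; N'_4 = 21·cos41.9° − 3·1.881 = 10.0; c'Δl = 19.19; W sinα = 14.0
Σc'Δl = 77.5 kN/m; ΣN' = 160.1 kN/m; ΣW sinα = 40.2 kN/m
Resisting = 77.5 + 160.1·tan27.4° = 77.5 + 83.0 = 160.5 kN/m
FS = 160.5 / 40.2 = 3.991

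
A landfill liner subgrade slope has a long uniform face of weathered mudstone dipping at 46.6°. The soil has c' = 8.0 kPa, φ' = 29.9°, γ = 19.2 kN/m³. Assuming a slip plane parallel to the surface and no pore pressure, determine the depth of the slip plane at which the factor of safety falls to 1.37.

Setting FS = 1.37 in FS = [c' + γz cos²β tanφ'] / [γz sinβ cosβ] and solving for z:
z = c' / [γ cosβ (FS·sinβ − cosβ·tanφ')]
  = 8.0 / [19.2·cos46.6°·(1.37·sin46.6° − cos46.6°·tan29.9°)]
  = 8.0 / [19.2·0.6871·(1.37·0.7266 − 0.6871·0.5750)]
  = 8.0 / 7.9194 = 1.010 m

z = 1.01 m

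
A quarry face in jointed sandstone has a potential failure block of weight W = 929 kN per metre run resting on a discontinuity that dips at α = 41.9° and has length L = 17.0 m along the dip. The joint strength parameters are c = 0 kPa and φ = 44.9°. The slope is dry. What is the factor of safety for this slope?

Resolving the block weight along and normal to the plane and applying the Mohr–Coulomb strength on the joint:
N' = W cosα = 929·cos41.9° = 691.5 kN/m
Driving force T = W sinα = 929·sin41.9° = 620.4 kN/m
Resisting force R = c·L + N'·tanφ = 0·17.0 + 691.5·tan44.9° = 0.0 + 689.1 = 689.1 kN/m
FS = R / T = 689.1 / 620.4 = 1.111

FS = 1.11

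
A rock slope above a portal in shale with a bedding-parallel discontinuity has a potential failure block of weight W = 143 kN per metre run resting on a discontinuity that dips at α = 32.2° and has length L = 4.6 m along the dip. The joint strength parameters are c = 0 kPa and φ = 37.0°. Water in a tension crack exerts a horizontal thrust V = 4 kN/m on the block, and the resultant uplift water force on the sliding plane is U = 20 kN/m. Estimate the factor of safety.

Resolving the block weight along and normal to the plane and applying the Mohr–Coulomb strength on the joint:
N' = W cosα − U − V sinα = 143·cos32.2° − 20 − 4·sin32.2° = 98.9 kN/m
Driving force T = W sinα + V cosα = 143·sin32.2° + 4·cos32.2° = 79.6 kN/m
Resisting force R = c·L + N'·tanφ = 0·4.6 + 98.9·tan37.0° = 0.0 + 74.5 = 74.5 kN/m
FS = R / T = 74.5 / 79.6 = 0.936

FS = 0.94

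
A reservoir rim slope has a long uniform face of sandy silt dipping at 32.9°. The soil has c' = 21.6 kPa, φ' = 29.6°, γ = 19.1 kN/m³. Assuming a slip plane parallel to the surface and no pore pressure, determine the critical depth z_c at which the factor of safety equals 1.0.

Setting FS = 1.00 in FS = [c' + γz cos²β tanφ'] / [γz sinβ cosβ] and solving for z:
z = c' / [γ cosβ (FS·sinβ − cosβ·tanφ')]
  = 21.6 / [19.1·cos32.9°·(1.00·sin32.9° − cos32.9°·tan29.6°)]
  = 21.6 / [19.1·0.8396·(1.00·0.5432 − 0.8396·0.5681)]
  = 21.6 / 1.0617 = 20.345 m

z_c = 20.34 m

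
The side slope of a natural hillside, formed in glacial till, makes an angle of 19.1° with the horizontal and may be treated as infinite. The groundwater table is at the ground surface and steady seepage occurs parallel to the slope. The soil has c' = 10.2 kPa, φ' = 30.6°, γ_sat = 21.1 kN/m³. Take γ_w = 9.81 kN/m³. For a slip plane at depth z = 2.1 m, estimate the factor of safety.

FS = 1.66

With seepage parallel to the slope and the water table at the surface, the effective normal stress on the slip plane uses the buoyant unit weight γ' = γ_sat − γ_w while the driving shear stress uses γ_sat:
FS = [c' + γ' z cos²β tanφ'] / [γ_sat z sinβ cosβ]
γ' = 21.1 − 9.81 = 11.29 kN/m³
Numerator = 10.2 + 11.29·2.1·cos²19.1°·tan30.6° = 10.2 + 11.29·2.1·0.8929·0.5914 = 22.720 kPa
Denominator = 21.1·2.1·sin19.1°·cos19.1° = 21.1·2.1·0.3272·0.9449 = 13.701 kPa
FS = 22.720 / 13.701 = 1.658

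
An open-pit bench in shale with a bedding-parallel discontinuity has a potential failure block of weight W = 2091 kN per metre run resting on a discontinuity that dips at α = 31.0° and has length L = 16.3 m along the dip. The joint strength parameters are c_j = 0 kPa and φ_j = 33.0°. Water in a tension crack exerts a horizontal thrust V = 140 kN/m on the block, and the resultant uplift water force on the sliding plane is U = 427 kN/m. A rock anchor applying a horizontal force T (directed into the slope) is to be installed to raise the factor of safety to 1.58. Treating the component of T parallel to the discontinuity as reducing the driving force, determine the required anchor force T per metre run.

Resolving forces along and normal to the sliding plane, with the horizontal anchor force T adding T·sinα to the effective normal force and T·cosα acting up the plane against the driving force:
FS = [c_jL + (W cosα − U − V sinα + T sinα) tanφ_j] / [W sinα + V cosα − T cosα]
Without the anchor: N' = 1293.2 kN/m, driving T_d = 1196.9 kN/m, resisting R = 0·16.3 + 1293.2·tan33.0° = 839.8 kN/m, FS = 0.70.
Setting FS = 1.58 and solving for T:
1.58·(1196.9 − T cos31.0°) = 839.8 + T sin31.0°·tan33.0°
T·(sin31.0°·tan33.0° + 1.58·cos31.0°) = 1.58·1196.9 − 839.8
T·(0.5150·0.6494 + 1.58·0.8572) = 1891.2 − 839.8 = 1051.3
T·1.6888 = 1051.3
T = 622.5 kN/m

T = 623 kN/m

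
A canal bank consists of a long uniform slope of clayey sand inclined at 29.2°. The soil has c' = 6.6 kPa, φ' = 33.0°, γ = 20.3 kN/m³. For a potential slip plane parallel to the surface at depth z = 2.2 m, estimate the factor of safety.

FS = 1.51

For an infinite slope with a slip plane parallel to the surface (no pore pressure): FS = [c' + γz cos²β tanφ'] / [γz sinβ cosβ].
γz = 20.3·2.2 = 44.66 kN/m²
Numerator = 6.6 + 44.66·cos²29.2°·tan33.0° = 6.6 + 44.66·0.7620·0.6494 = 28.700 kPa
Denominator = 44.66·sin29.2°·cos29.2° = 44.66·0.4879·0.8729 = 19.019 kPa
FS = 28.700 / 19.019 = 1.509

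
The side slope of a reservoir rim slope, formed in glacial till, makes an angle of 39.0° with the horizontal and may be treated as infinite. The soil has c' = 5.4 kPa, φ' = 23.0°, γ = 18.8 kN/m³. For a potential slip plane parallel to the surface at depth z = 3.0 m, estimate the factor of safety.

FS = 0.72

For an infinite slope with a slip plane parallel to the surface (no pore pressure): FS = [c' + γz cos²β tanφ'] / [γz sinβ cosβ].
γz = 18.8·3.0 = 56.40 kN/m²
Numerator = 5.4 + 56.40·cos²39.0°·tan23.0° = 5.4 + 56.40·0.6040·0.4245 = 19.859 kPa
Denominator = 56.40·sin39.0°·cos39.0° = 56.40·0.6293·0.7771 = 27.584 kPa
FS = 19.859 / 27.584 = 0.720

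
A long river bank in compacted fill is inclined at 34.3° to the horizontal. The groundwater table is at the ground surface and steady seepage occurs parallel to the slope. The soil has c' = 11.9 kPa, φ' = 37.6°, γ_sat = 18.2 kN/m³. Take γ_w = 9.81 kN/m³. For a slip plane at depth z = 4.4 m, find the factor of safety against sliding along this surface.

FS = 0.84

With seepage parallel to the slope and the water table at the surface, the effective normal stress on the slip plane uses the buoyant unit weight γ' = γ_sat − γ_w while the driving shear stress uses γ_sat:
FS = [c' + γ' z cos²β tanφ'] / [γ_sat z sinβ cosβ]
γ' = 18.2 − 9.81 = 8.39 kN/m³
Numerator = 11.9 + 8.39·4.4·cos²34.3°·tan37.6° = 11.9 + 8.39·4.4·0.6824·0.7701 = 31.301 kPa
Denominator = 18.2·4.4·sin34.3°·cos34.3° = 18.2·4.4·0.5635·0.8261 = 37.279 kPa
FS = 31.301 / 37.279 = 0.840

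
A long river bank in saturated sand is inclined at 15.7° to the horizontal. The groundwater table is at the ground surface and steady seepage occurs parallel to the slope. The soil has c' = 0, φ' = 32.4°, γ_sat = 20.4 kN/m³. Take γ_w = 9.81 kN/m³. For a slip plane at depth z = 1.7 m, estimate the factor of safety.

With seepage parallel to the slope and the water table at the surface, the effective normal stress on the slip plane uses the buoyant unit weight γ' = γ_sat − γ_w while the driving shear stress uses γ_sat:
FS = [c' + γ' z cos²β tanφ'] / [γ_sat z sinβ cosβ]
(For c' = 0 this reduces to FS = (γ'/γ_sat)·tanφ'/tanβ.)
γ' = 20.4 − 9.81 = 10.59 kN/m³
Numerator = 0.0 + 10.59·1.7·cos²15.7°·tan32.4° = 0.0 + 10.59·1.7·0.9268·0.6346 = 10.588 kPa
Denominator = 20.4·1.7·sin15.7°·cos15.7° = 20.4·1.7·0.2706·0.9627 = 9.034 kPa
FS = 10.588 / 9.034 = 1.172

FS = 1.17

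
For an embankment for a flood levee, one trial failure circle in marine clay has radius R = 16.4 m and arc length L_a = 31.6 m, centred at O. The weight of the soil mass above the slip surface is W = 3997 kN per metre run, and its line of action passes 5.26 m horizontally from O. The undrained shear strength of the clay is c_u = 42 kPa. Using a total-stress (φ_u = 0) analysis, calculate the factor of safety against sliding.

Taking moments about the centre O, the resisting moment is provided by the undrained shear strength acting along the arc:
M_R = c_u·L_a·R = 42·31.60·16.4 = 21766.1 kN·m/m
M_D = W·d = 3997·5.26 = 21024.2 kN·m/m
FS = M_R / M_D = 21766.1 / 21024.2 = 1.035

FS = 1.04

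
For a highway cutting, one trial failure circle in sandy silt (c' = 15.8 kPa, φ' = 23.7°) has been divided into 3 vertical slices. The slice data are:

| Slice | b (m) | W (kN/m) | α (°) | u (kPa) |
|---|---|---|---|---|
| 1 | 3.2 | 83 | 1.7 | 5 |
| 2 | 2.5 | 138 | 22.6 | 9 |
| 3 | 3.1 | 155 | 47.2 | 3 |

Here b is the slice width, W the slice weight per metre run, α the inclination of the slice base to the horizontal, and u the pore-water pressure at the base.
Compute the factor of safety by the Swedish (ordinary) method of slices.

Ordinary method of slices: FS = Σ[c'·Δl_i + (W_i cosα_i − u_i·Δl_i)·tanφ'] / Σ W_i sinα_i, with Δl_i = b_i / cosα_i.
Slice 1: Δl = 3.2/cos1.7° = 3.201 m; N'_1 = 83·cos1.7° − 5·3.201 = 67.0; c'Δl = 50.58; W sinα = 2.5
Slice 2: Δl = 2.5/cos22.6° = 2.708 m; N'_2 = 138·cos22.6° − 9·2.708 = 103.0; c'Δl = 42.79; W sinα = 53.0
Slice 3: Δl = 3.1/cos47.2° = 4.563 m; N'_3 = 155·cos47.2° − 3·4.563 = 91.6; c'Δl = 72.09; W sinα = 113.7
Σc'Δl = 165.5 kN/m; ΣN' = 261.6 kN/m; ΣW sinα = 169.2 kN/m
Resisting = 165.5 + 261.6·tan23.7° = 165.5 + 114.8 = 280.3 kN/m
FS = 280.3 / 169.2 = 1.656

FS = 1.66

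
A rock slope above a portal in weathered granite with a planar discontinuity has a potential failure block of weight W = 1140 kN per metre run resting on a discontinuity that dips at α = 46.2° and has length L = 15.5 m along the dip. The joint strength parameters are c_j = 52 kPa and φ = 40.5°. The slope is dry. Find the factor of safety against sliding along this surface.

FS = 1.80

Resolving the block weight along and normal to the plane and applying the Mohr–Coulomb strength on the joint:
N' = W cosα = 1140·cos46.2° = 789.0 kN/m
Driving force T = W sinα = 1140·sin46.2° = 822.8 kN/m
Resisting force R = c_j·L + N'·tanφ = 52·15.5 + 789.0·tan40.5° = 806.0 + 673.9 = 1479.9 kN/m
FS = R / T = 1479.9 / 822.8 = 1.799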